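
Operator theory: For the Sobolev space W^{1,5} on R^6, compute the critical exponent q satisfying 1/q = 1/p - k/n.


Using the Sobolev embedding formula: 1/q = 1/p - k/n
1/q = 1/5 - 1/6 = 1/30
q = 1/(1/30) = 30

30.0000


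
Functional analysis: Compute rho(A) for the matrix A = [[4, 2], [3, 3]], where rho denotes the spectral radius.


For a 2x2 matrix, eigenvalues satisfy lambda^2 - (trace)*lambda + det = 0
trace = 4 + 3 = 7
det = 4*3 - 2*3 = 6
discriminant = 7^2 - 4*(6) = 25
spectral radius = max |eigenvalue| = 6.0000

6.0000


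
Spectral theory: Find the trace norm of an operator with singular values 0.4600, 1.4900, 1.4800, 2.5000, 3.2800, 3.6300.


The nuclear norm is the sum of all singular values.
||T||_1 = 0.4600 + 1.4900 + 1.4800 + 2.5000 + 3.2800 + 3.6300
= 12.8400

12.8400


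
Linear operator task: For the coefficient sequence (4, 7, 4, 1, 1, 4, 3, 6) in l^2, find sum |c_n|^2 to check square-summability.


sum |c_n|^2 = 4^2 + 7^2 + 4^2 + 1^2 + 1^2 + 4^2 + 3^2 + 6^2
= 16 + 49 + 16 + 1 + 1 + 16 + 9 + 36
= 144

144


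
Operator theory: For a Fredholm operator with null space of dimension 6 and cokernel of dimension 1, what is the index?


The Fredholm index is defined as ind(T) = dim(ker T) - dim(coker T)
= 6 - 1
= 5

5


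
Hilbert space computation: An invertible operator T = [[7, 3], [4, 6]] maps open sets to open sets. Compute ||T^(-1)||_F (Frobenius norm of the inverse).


det(T) = 7*6 - 3*4 = 30
T^(-1) = (1/30) * [[6, -3], [-4, 7]] = [[0.2000, -0.1000], [-0.1333, 0.2333]]
||T^(-1)||_F^2 = 0.2000^2 + (-0.1000)^2 + (-0.1333)^2 + 0.2333^2 = 0.1222
||T^(-1)||_F = sqrt(0.1222) = 0.3496

0.3496


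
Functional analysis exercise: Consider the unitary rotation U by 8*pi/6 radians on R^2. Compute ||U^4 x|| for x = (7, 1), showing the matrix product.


U is a rotation by theta = 8*pi/6
U^4 = rotation by 4*theta = 32*pi/6 = 8*pi/6 (mod 2*pi)
cos(8*pi/6) = -0.5000, sin(8*pi/6) = -0.8660
U^4 x = (-0.5000 * 7 - -0.8660 * 1, -0.8660 * 7 + -0.5000 * 1)
= (-2.6340, -6.5622)
||U^4 x|| = sqrt((-2.6340)^2 + (-6.5622)^2) = sqrt(50.0000) = 7.0711

7.0711


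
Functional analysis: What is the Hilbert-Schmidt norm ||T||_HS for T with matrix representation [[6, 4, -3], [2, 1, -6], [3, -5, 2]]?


The Hilbert-Schmidt norm is sqrt(sum of squares of all entries).
Sum of squares = 6^2 + 4^2 + (-3)^2 + 2^2 + 1^2 + (-6)^2 + 3^2 + (-5)^2 + 2^2
= 36 + 16 + 9 + 4 + 1 + 36 + 9 + 25 + 4 = 140
||T||_HS = sqrt(140) = 11.8322

11.8322


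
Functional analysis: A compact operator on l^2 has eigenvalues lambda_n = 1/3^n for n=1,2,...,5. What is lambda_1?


The eigenvalue formula gives lambda_1 = 1/3^1
= 1/3
= 0.3333

0.3333


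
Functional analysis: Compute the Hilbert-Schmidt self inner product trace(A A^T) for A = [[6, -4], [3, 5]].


trace(A * A^T) = sum of squares of all entries
= 6^2 + (-4)^2 + 3^2 + 5^2
= 36 + 16 + 9 + 25
= 86

86


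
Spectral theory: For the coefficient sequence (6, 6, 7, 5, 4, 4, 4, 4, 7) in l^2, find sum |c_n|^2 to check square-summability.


sum |c_n|^2 = 6^2 + 6^2 + 7^2 + 5^2 + 4^2 + 4^2 + 4^2 + 4^2 + 7^2
= 36 + 36 + 49 + 25 + 16 + 16 + 16 + 16 + 49
= 259

259


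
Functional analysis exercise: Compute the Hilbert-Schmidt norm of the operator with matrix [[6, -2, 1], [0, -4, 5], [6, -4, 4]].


The Hilbert-Schmidt norm is sqrt(sum of squares of all entries).
Sum of squares = 6^2 + (-2)^2 + 1^2 + 0^2 + (-4)^2 + 5^2 + 6^2 + (-4)^2 + 4^2
= 36 + 4 + 1 + 0 + 16 + 25 + 36 + 16 + 16 = 150
||T||_HS = sqrt(150) = 12.2474

12.2474


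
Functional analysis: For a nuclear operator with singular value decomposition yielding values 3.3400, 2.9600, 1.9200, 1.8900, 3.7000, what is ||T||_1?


The nuclear norm is the sum of all singular values.
||T||_1 = 3.3400 + 2.9600 + 1.9200 + 1.8900 + 3.7000
= 13.8100

13.8100


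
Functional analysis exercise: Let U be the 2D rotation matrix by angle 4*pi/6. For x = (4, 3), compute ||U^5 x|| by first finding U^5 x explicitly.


U is a rotation by theta = 4*pi/6
U^5 = rotation by 5*theta = 20*pi/6 = 8*pi/6 (mod 2*pi)
cos(8*pi/6) = -0.5000, sin(8*pi/6) = -0.8660
U^5 x = (-0.5000 * 4 - -0.8660 * 3, -0.8660 * 4 + -0.5000 * 3)
= (0.5981, -4.9641)
||U^5 x|| = sqrt(0.5981^2 + (-4.9641)^2) = sqrt(25.0000) = 5.0000

5.0000


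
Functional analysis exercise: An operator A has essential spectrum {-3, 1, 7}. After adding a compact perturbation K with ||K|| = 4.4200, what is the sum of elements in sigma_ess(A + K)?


By Weyl's theorem, the essential spectrum is invariant under compact perturbations.
sigma_ess(A + K) = sigma_ess(A) = {-3, 1, 7}
Sum = -3 + 1 + 7 = 5

5


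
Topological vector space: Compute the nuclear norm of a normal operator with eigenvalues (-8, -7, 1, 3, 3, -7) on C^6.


For a normal operator, singular values equal |eigenvalues|.
Trace norm = sum |lambda_i| = 8 + 7 + 1 + 3 + 3 + 7
= 29

29


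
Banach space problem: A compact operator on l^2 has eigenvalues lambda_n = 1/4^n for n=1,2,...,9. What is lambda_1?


The eigenvalue formula gives lambda_1 = 1/4^1
= 1/4
= 0.2500

0.2500


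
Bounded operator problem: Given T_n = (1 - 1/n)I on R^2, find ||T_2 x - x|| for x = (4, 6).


T_2 x - x = (1 - 1/2)x - x = -x/2
||x|| = sqrt(52) = 7.2111
||T_2 x - x|| = ||x||/2 = 7.2111/2 = 3.6056

3.6056


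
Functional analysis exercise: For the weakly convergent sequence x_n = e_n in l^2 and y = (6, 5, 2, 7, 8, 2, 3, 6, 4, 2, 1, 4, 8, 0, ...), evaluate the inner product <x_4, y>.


x_4 = e_4 is the standard basis vector with 1 in position 4.
<x_4, y> = y_4 = 7
As n -> infinity, <x_n, y> -> 0, confirming weak convergence of (x_n) to 0.

7


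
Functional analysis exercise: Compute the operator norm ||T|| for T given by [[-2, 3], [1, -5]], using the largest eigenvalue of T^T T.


A^T A = [[5, -11], [-11, 34]]
trace(A^T A) = 39, det(A^T A) = 49
discriminant = 39^2 - 4*49 = 1325
Largest eigenvalue of A^T A = (trace + sqrt(disc))/2 = 37.7003
||T|| = sqrt(37.7003) = 6.1401

6.1401


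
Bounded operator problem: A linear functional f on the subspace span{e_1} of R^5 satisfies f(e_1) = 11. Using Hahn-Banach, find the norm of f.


The norm of f is given by ||f|| = sup_{||x||=1} |f(x)|.
On span{e_1}, ||e_1|| = 1, so ||f|| = |f(e_1)| / ||e_1||
= |11| / 1 = 11.0000

11.0000


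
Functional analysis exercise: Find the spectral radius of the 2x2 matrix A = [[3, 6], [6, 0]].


For a 2x2 matrix, eigenvalues satisfy lambda^2 - (trace)*lambda + det = 0
trace = 3 + 0 = 3
det = 3*0 - 6*6 = -36
discriminant = 3^2 - 4*(-36) = 153
spectral radius = max |eigenvalue| = 7.6847

7.6847


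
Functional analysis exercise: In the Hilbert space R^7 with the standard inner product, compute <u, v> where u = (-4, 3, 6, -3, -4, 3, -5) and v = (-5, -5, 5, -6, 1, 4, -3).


Computing the standard inner product <u, v> = sum u_i * v_i
= -4*-5 + 3*-5 + 6*5 + -3*-6 + -4*1 + 3*4 + -5*-3
= 20 + -15 + 30 + 18 + -4 + 12 + 15
= 76

76


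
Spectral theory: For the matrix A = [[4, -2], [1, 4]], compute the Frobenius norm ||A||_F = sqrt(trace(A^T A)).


||A||_F^2 = sum a_ij^2
= 4^2 + (-2)^2 + 1^2 + 4^2
= 16 + 4 + 1 + 16 = 37
||A||_F = sqrt(37) = 6.0828

6.0828


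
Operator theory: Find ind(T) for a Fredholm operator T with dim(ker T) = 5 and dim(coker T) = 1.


The Fredholm index is defined as ind(T) = dim(ker T) - dim(coker T)
= 5 - 1
= 4

4


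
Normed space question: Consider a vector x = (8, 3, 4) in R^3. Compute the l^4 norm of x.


The l^4 norm = (sum |x_i|^4)^(1/4)
Sum of 4th powers = 4096 + 81 + 256 = 4433
||x||_4 = (4433)^(1/4) = 8.1597

8.1597


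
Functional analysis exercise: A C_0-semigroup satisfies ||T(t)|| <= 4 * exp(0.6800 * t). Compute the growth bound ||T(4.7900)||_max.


||T(4.7900)|| <= 4 * exp(0.6800 * 4.7900)
= 4 * exp(3.2572)
= 4 * 25.9767
= 103.9068

103.9068


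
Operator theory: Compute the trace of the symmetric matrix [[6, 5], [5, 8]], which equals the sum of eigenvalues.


For a self-adjoint (symmetric) matrix, the eigenvalues are real.
The sum of eigenvalues equals the trace of the matrix.
trace = 6 + 8 = 14

14


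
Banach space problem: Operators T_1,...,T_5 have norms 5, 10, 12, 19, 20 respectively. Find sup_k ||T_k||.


By the Uniform Boundedness Principle, the supremum of norms is finite.
sup_k ||T_k|| = max(5, 10, 12, 19, 20) = 20

20


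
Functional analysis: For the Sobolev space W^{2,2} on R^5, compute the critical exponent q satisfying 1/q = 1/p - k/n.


Using the Sobolev embedding formula: 1/q = 1/p - k/n
1/q = 1/2 - 2/5 = 1/10
q = 1/(1/10) = 10

10.0000


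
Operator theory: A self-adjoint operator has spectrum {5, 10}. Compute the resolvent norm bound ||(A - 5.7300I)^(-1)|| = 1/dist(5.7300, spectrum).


dist(5.7300, {5, 10}) = min(|5.7300 - 5|, |5.7300 - 10|)
= min(0.7300, 4.2700) = 0.7300
Resolvent bound = 1/0.7300 = 1.3699

1.3699


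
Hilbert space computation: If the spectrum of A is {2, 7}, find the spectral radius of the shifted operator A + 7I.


Spectrum of A + 7I = {9, 14}
Spectral radius = max |lambda| over the shifted spectrum
= max(9, 14) = 14

14


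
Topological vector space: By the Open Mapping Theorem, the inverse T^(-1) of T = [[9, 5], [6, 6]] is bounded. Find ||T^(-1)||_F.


det(T) = 9*6 - 5*6 = 24
T^(-1) = (1/24) * [[6, -5], [-6, 9]] = [[0.2500, -0.2083], [-0.2500, 0.3750]]
||T^(-1)||_F^2 = 0.2500^2 + (-0.2083)^2 + (-0.2500)^2 + 0.3750^2 = 0.3090
||T^(-1)||_F = sqrt(0.3090) = 0.5559

0.5559


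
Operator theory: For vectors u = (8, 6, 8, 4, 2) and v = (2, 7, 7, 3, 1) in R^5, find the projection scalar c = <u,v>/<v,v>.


Computing <u,v> = 8*2 + 6*7 + 8*7 + 4*3 + 2*1 = 128
Computing <v,v> = 2^2 + 7^2 + 7^2 + 3^2 + 1^2 = 112
Projection coefficient = 128/112 = 1.1429

1.1429


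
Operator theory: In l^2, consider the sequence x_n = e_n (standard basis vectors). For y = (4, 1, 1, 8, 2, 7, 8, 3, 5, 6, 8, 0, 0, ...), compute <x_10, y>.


x_10 = e_10 is the standard basis vector with 1 in position 10.
<x_10, y> = y_10 = 6
As n -> infinity, <x_n, y> -> 0, confirming weak convergence of (x_n) to 0.

6


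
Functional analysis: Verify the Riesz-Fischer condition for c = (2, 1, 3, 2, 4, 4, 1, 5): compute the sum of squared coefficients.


sum |c_n|^2 = 2^2 + 1^2 + 3^2 + 2^2 + 4^2 + 4^2 + 1^2 + 5^2
= 4 + 1 + 9 + 4 + 16 + 16 + 1 + 25
= 76

76


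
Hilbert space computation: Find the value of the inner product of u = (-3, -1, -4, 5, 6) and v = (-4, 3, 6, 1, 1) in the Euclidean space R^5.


Computing the standard inner product <u, v> = sum u_i * v_i
= -3*-4 + -1*3 + -4*6 + 5*1 + 6*1
= 12 + -3 + -24 + 5 + 6
= -4

-4


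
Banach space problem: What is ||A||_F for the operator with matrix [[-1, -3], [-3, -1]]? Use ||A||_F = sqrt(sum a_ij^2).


||A||_F^2 = sum a_ij^2
= (-1)^2 + (-3)^2 + (-3)^2 + (-1)^2
= 1 + 9 + 9 + 1 = 20
||A||_F = sqrt(20) = 4.4721

4.4721


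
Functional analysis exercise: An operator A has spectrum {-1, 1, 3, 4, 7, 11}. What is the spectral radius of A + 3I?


Spectrum of A + 3I = {2, 4, 6, 7, 10, 14}
Spectral radius = max |lambda| over the shifted spectrum
= max(2, 4, 6, 7, 10, 14) = 14

14


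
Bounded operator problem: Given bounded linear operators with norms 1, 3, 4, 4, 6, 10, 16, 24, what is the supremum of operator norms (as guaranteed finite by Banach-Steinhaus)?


By the Uniform Boundedness Principle, the supremum of norms is finite.
sup_k ||T_k|| = max(1, 3, 4, 4, 6, 10, 16, 24) = 24

24


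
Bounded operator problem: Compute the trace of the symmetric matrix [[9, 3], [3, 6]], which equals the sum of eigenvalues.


For a self-adjoint (symmetric) matrix, the eigenvalues are real.
The sum of eigenvalues equals the trace of the matrix.
trace = 9 + 6 = 15

15


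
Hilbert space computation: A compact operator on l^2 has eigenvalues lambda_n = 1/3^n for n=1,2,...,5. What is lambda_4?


The eigenvalue formula gives lambda_4 = 1/3^4
= 1/81
= 0.0123

0.0123


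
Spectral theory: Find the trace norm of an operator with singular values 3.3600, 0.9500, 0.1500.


The nuclear norm is the sum of all singular values.
||T||_1 = 3.3600 + 0.9500 + 0.1500
= 4.4600

4.4600


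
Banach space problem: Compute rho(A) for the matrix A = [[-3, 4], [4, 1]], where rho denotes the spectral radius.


For a 2x2 matrix, eigenvalues satisfy lambda^2 - (trace)*lambda + det = 0
trace = -3 + 1 = -2
det = -3*1 - 4*4 = -19
discriminant = (-2)^2 - 4*(-19) = 80
spectral radius = max |eigenvalue| = 5.4721

5.4721


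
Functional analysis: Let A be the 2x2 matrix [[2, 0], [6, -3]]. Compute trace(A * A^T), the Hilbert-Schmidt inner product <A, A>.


trace(A * A^T) = sum of squares of all entries
= 2^2 + 0^2 + 6^2 + (-3)^2
= 4 + 0 + 36 + 9
= 49

49


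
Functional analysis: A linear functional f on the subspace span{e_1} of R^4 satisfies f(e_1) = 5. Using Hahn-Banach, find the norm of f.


The norm of f is given by ||f|| = sup_{||x||=1} |f(x)|.
On span{e_1}, ||e_1|| = 1, so ||f|| = |f(e_1)| / ||e_1||
= |5| / 1 = 5.0000

5.0000


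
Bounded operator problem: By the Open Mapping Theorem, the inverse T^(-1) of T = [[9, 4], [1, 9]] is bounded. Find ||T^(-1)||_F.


det(T) = 9*9 - 4*1 = 77
T^(-1) = (1/77) * [[9, -4], [-1, 9]] = [[0.1169, -0.0519], [-0.0130, 0.1169]]
||T^(-1)||_F^2 = 0.1169^2 + (-0.0519)^2 + (-0.0130)^2 + 0.1169^2 = 0.0302
||T^(-1)||_F = sqrt(0.0302) = 0.1738

0.1738


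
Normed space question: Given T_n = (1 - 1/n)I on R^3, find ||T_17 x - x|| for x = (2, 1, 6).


T_17 x - x = (1 - 1/17)x - x = -x/17
||x|| = sqrt(41) = 6.4031
||T_17 x - x|| = ||x||/17 = 6.4031/17 = 0.3767

0.3767


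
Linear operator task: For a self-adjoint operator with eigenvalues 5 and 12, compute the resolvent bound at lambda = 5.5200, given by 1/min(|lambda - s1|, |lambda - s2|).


dist(5.5200, {5, 12}) = min(|5.5200 - 5|, |5.5200 - 12|)
= min(0.5200, 6.4800) = 0.5200
Resolvent bound = 1/0.5200 = 1.9231

1.9231


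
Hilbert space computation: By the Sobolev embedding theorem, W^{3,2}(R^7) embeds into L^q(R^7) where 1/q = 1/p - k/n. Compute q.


Using the Sobolev embedding formula: 1/q = 1/p - k/n
1/q = 1/2 - 3/7 = 1/14
q = 1/(1/14) = 14

14.0000


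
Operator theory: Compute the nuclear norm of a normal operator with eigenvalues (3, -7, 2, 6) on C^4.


For a normal operator, singular values equal |eigenvalues|.
Trace norm = sum |lambda_i| = 3 + 7 + 2 + 6
= 18

18


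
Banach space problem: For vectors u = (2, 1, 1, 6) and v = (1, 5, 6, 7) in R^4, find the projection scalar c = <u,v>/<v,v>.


Computing <u,v> = 2*1 + 1*5 + 1*6 + 6*7 = 55
Computing <v,v> = 1^2 + 5^2 + 6^2 + 7^2 = 111
Projection coefficient = 55/111 = 0.4955

0.4955


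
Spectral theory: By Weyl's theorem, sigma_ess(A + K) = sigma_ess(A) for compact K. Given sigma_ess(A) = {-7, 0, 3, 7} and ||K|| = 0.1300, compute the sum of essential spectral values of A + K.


By Weyl's theorem, the essential spectrum is invariant under compact perturbations.
sigma_ess(A + K) = sigma_ess(A) = {-7, 0, 3, 7}
Sum = -7 + 0 + 3 + 7 = 3

3


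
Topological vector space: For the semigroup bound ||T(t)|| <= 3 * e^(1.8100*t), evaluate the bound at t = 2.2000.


||T(2.2000)|| <= 3 * exp(1.8100 * 2.2000)
= 3 * exp(3.9820)
= 3 * 53.6242
= 160.8725

160.8725


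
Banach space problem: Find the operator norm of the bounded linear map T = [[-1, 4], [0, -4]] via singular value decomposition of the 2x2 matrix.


A^T A = [[1, -4], [-4, 32]]
trace(A^T A) = 33, det(A^T A) = 16
discriminant = 33^2 - 4*16 = 1025
Largest eigenvalue of A^T A = (trace + sqrt(disc))/2 = 32.5078
||T|| = sqrt(32.5078) = 5.7016

5.7016


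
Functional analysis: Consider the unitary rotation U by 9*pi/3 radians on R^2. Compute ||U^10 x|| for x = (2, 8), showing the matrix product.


U is a rotation by theta = 9*pi/3
U^10 = rotation by 10*theta = 90*pi/3 = 0*pi/3 (mod 2*pi)
cos(0*pi/3) = 1.0000, sin(0*pi/3) = 0.0000
U^10 x = (1.0000 * 2 - 0.0000 * 8, 0.0000 * 2 + 1.0000 * 8)
= (2.0000, 8.0000)
||U^10 x|| = sqrt(2.0000^2 + 8.0000^2) = sqrt(68.0000) = 8.2462

8.2462


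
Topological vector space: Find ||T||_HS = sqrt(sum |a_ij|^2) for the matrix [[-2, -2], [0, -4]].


The Hilbert-Schmidt norm is sqrt(sum of squares of all entries).
Sum of squares = (-2)^2 + (-2)^2 + 0^2 + (-4)^2
= 4 + 4 + 0 + 16 = 24
||T||_HS = sqrt(24) = 4.8990

4.8990


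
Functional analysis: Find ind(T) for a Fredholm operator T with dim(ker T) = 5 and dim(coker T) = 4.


The Fredholm index is defined as ind(T) = dim(ker T) - dim(coker T)
= 5 - 4
= 1

1


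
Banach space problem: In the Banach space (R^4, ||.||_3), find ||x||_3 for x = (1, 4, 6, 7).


The l^3 norm = (sum |x_i|^3)^(1/3)
Sum of 3th powers = 1 + 64 + 216 + 343 = 624
||x||_3 = (624)^(1/3) = 8.5453

8.5453


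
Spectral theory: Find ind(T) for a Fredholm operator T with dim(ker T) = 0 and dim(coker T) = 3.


The Fredholm index is defined as ind(T) = dim(ker T) - dim(coker T)
= 0 - 3
= -3

-3


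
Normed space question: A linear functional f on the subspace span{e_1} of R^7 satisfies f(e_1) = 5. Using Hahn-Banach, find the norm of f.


The norm of f is given by ||f|| = sup_{||x||=1} |f(x)|.
On span{e_1}, ||e_1|| = 1, so ||f|| = |f(e_1)| / ||e_1||
= |5| / 1 = 5.0000

5.0000


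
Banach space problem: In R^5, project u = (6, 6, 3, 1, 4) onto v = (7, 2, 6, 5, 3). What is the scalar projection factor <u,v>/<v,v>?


Computing <u,v> = 6*7 + 6*2 + 3*6 + 1*5 + 4*3 = 89
Computing <v,v> = 7^2 + 2^2 + 6^2 + 5^2 + 3^2 = 123
Projection coefficient = 89/123 = 0.7236

0.7236


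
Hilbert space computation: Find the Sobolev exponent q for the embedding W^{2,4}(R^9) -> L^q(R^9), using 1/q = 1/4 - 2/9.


Using the Sobolev embedding formula: 1/q = 1/p - k/n
1/q = 1/4 - 2/9 = 1/36
q = 1/(1/36) = 36

36.0000


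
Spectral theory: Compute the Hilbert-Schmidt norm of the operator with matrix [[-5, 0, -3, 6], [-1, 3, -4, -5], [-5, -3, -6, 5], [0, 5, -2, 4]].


The Hilbert-Schmidt norm is sqrt(sum of squares of all entries).
Sum of squares = (-5)^2 + 0^2 + (-3)^2 + 6^2 + (-1)^2 + 3^2 + (-4)^2 + (-5)^2 + (-5)^2 + (-3)^2 + (-6)^2 + 5^2 + 0^2 + 5^2 + (-2)^2 + 4^2
= 25 + 0 + 9 + 36 + 1 + 9 + 16 + 25 + 25 + 9 + 36 + 25 + 0 + 25 + 4 + 16 = 261
||T||_HS = sqrt(261) = 16.1555

16.1555


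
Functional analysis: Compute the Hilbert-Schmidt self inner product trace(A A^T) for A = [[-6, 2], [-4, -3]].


trace(A * A^T) = sum of squares of all entries
= (-6)^2 + 2^2 + (-4)^2 + (-3)^2
= 36 + 4 + 16 + 9
= 65

65


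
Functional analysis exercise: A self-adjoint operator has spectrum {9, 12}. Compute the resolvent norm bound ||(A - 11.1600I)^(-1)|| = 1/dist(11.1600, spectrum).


dist(11.1600, {9, 12}) = min(|11.1600 - 9|, |11.1600 - 12|)
= min(2.1600, 0.8400) = 0.8400
Resolvent bound = 1/0.8400 = 1.1905

1.1905


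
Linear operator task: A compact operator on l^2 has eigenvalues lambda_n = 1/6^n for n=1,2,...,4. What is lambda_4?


The eigenvalue formula gives lambda_4 = 1/6^4
= 1/1296
= 7.7160e-04

7.7160e-04


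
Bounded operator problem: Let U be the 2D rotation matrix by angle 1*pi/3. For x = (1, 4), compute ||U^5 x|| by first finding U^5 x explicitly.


U is a rotation by theta = 1*pi/3
U^5 = rotation by 5*theta = 5*pi/3
cos(5*pi/3) = 0.5000, sin(5*pi/3) = -0.8660
U^5 x = (0.5000 * 1 - -0.8660 * 4, -0.8660 * 1 + 0.5000 * 4)
= (3.9641, 1.1340)
||U^5 x|| = sqrt(3.9641^2 + 1.1340^2) = sqrt(17.0000) = 4.1231

4.1231


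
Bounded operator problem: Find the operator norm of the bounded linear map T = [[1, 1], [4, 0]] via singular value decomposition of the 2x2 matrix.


A^T A = [[17, 1], [1, 1]]
trace(A^T A) = 18, det(A^T A) = 16
discriminant = 18^2 - 4*16 = 260
Largest eigenvalue of A^T A = (trace + sqrt(disc))/2 = 17.0623
||T|| = sqrt(17.0623) = 4.1306

4.1306


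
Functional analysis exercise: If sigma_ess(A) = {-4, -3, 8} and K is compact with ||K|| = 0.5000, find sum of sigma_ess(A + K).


By Weyl's theorem, the essential spectrum is invariant under compact perturbations.
sigma_ess(A + K) = sigma_ess(A) = {-4, -3, 8}
Sum = -4 + -3 + 8 = 1

1


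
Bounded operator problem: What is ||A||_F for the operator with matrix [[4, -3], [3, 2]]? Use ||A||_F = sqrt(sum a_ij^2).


||A||_F^2 = sum a_ij^2
= 4^2 + (-3)^2 + 3^2 + 2^2
= 16 + 9 + 9 + 4 = 38
||A||_F = sqrt(38) = 6.1644

6.1644


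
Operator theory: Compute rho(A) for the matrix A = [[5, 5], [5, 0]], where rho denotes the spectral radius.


For a 2x2 matrix, eigenvalues satisfy lambda^2 - (trace)*lambda + det = 0
trace = 5 + 0 = 5
det = 5*0 - 5*5 = -25
discriminant = 5^2 - 4*(-25) = 125
spectral radius = max |eigenvalue| = 8.0902

8.0902


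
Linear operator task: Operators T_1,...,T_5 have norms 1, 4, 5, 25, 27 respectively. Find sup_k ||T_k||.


By the Uniform Boundedness Principle, the supremum of norms is finite.
sup_k ||T_k|| = max(1, 4, 5, 25, 27) = 27

27


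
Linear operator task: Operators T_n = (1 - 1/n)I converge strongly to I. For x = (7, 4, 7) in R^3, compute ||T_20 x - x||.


T_20 x - x = (1 - 1/20)x - x = -x/20
||x|| = sqrt(114) = 10.6771
||T_20 x - x|| = ||x||/20 = 10.6771/20 = 0.5339

0.5339


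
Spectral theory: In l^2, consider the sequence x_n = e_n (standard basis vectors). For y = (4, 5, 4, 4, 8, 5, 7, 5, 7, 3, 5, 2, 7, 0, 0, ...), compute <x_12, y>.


x_12 = e_12 is the standard basis vector with 1 in position 12.
<x_12, y> = y_12 = 2
As n -> infinity, <x_n, y> -> 0, confirming weak convergence of (x_n) to 0.

2


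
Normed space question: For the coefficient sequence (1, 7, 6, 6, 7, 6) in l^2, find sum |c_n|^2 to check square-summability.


sum |c_n|^2 = 1^2 + 7^2 + 6^2 + 6^2 + 7^2 + 6^2
= 1 + 49 + 36 + 36 + 49 + 36
= 207

207


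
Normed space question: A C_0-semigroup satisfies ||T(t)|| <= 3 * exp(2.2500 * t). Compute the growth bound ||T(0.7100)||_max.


||T(0.7100)|| <= 3 * exp(2.2500 * 0.7100)
= 3 * exp(1.5975)
= 3 * 4.9407
= 14.8220

14.8220


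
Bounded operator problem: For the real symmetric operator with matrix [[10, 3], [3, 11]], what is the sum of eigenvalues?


For a self-adjoint (symmetric) matrix, the eigenvalues are real.
The sum of eigenvalues equals the trace of the matrix.
trace = 10 + 11 = 21

21


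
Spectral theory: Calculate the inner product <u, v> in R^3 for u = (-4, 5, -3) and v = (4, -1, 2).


Computing the standard inner product <u, v> = sum u_i * v_i
= -4*4 + 5*-1 + -3*2
= -16 + -5 + -6
= -27

-27


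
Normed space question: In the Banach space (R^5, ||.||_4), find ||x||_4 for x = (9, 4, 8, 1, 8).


The l^4 norm = (sum |x_i|^4)^(1/4)
Sum of 4th powers = 6561 + 256 + 4096 + 1 + 4096 = 15010
||x||_4 = (15010)^(1/4) = 11.0687

11.0687


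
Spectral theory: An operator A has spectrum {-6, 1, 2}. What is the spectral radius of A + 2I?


Spectrum of A + 2I = {-4, 3, 4}
Spectral radius = max |lambda| over the shifted spectrum
= max(4, 3, 4) = 4

4


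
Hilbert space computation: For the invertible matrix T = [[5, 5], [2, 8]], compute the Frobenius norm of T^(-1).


det(T) = 5*8 - 5*2 = 30
T^(-1) = (1/30) * [[8, -5], [-2, 5]] = [[0.2667, -0.1667], [-0.0667, 0.1667]]
||T^(-1)||_F^2 = 0.2667^2 + (-0.1667)^2 + (-0.0667)^2 + 0.1667^2 = 0.1311
||T^(-1)||_F = sqrt(0.1311) = 0.3621

0.3621


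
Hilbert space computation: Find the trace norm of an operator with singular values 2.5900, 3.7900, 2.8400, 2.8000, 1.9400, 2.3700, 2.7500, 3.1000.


The nuclear norm is the sum of all singular values.
||T||_1 = 2.5900 + 3.7900 + 2.8400 + 2.8000 + 1.9400 + 2.3700 + 2.7500 + 3.1000
= 22.1800

22.1800


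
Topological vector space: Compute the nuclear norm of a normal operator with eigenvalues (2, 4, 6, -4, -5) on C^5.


For a normal operator, singular values equal |eigenvalues|.
Trace norm = sum |lambda_i| = 2 + 4 + 6 + 4 + 5
= 21

21


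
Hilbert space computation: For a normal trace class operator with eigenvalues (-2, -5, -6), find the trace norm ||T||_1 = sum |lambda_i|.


For a normal operator, singular values equal |eigenvalues|.
Trace norm = sum |lambda_i| = 2 + 5 + 6
= 13

13


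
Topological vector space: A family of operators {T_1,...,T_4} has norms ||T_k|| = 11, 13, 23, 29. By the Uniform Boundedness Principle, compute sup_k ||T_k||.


By the Uniform Boundedness Principle, the supremum of norms is finite.
sup_k ||T_k|| = max(11, 13, 23, 29) = 29

29


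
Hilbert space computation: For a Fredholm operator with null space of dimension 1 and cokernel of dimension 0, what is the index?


The Fredholm index is defined as ind(T) = dim(ker T) - dim(coker T)
= 1 - 0
= 1

1


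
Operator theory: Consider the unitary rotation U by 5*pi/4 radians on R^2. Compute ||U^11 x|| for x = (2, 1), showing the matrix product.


U is a rotation by theta = 5*pi/4
U^11 = rotation by 11*theta = 55*pi/4 = 7*pi/4 (mod 2*pi)
cos(7*pi/4) = 0.7071, sin(7*pi/4) = -0.7071
U^11 x = (0.7071 * 2 - -0.7071 * 1, -0.7071 * 2 + 0.7071 * 1)
= (2.1213, -0.7071)
||U^11 x|| = sqrt(2.1213^2 + (-0.7071)^2) = sqrt(5.0000) = 2.2361

2.2361


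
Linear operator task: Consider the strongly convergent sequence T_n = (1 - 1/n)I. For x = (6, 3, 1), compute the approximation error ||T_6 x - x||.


T_6 x - x = (1 - 1/6)x - x = -x/6
||x|| = sqrt(46) = 6.7823
||T_6 x - x|| = ||x||/6 = 6.7823/6 = 1.1304

1.1304


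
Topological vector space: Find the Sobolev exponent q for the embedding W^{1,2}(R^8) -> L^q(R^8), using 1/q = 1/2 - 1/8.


Using the Sobolev embedding formula: 1/q = 1/p - k/n
1/q = 1/2 - 1/8 = 3/8
q = 1/(3/8) = 8/3 = 2.6667

2.6667


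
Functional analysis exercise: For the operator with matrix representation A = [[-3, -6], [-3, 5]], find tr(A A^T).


trace(A * A^T) = sum of squares of all entries
= (-3)^2 + (-6)^2 + (-3)^2 + 5^2
= 9 + 36 + 9 + 25
= 79

79


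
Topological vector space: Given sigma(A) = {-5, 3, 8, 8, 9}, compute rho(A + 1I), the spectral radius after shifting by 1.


Spectrum of A + 1I = {-4, 4, 9, 9, 10}
Spectral radius = max |lambda| over the shifted spectrum
= max(4, 4, 9, 9, 10) = 10

10


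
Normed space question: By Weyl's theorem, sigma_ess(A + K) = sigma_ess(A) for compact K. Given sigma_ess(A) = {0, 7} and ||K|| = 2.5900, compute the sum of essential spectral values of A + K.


By Weyl's theorem, the essential spectrum is invariant under compact perturbations.
sigma_ess(A + K) = sigma_ess(A) = {0, 7}
Sum = 0 + 7 = 7

7


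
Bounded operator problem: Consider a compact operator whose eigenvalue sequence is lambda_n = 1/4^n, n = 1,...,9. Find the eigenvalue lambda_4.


The eigenvalue formula gives lambda_4 = 1/4^4
= 1/256
= 0.0039

0.0039


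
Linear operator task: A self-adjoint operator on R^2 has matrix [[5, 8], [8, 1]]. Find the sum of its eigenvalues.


For a self-adjoint (symmetric) matrix, the eigenvalues are real.
The sum of eigenvalues equals the trace of the matrix.
trace = 5 + 1 = 6

6


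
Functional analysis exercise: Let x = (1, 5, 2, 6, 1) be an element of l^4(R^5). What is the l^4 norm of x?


The l^4 norm = (sum |x_i|^4)^(1/4)
Sum of 4th powers = 1 + 625 + 16 + 1296 + 1 = 1939
||x||_4 = (1939)^(1/4) = 6.6358

6.6358


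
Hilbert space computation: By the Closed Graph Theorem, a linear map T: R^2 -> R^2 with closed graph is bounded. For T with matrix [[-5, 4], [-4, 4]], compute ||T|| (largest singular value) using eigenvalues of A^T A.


A^T A = [[41, -36], [-36, 32]]
trace(A^T A) = 73, det(A^T A) = 16
discriminant = 73^2 - 4*16 = 5265
Largest eigenvalue of A^T A = (trace + sqrt(disc))/2 = 72.7802
||T|| = sqrt(72.7802) = 8.5311

8.5311


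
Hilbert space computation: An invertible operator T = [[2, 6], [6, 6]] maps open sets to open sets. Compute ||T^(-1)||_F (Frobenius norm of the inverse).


det(T) = 2*6 - 6*6 = -24
T^(-1) = (1/-24) * [[6, -6], [-6, 2]] = [[-0.2500, 0.2500], [0.2500, -0.0833]]
||T^(-1)||_F^2 = (-0.2500)^2 + 0.2500^2 + 0.2500^2 + (-0.0833)^2 = 0.1944
||T^(-1)||_F = sqrt(0.1944) = 0.4410

0.4410


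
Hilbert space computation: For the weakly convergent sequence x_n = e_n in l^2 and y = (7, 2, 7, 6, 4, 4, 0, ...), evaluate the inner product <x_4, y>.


x_4 = e_4 is the standard basis vector with 1 in position 4.
<x_4, y> = y_4 = 6
As n -> infinity, <x_n, y> -> 0, confirming weak convergence of (x_n) to 0.

6


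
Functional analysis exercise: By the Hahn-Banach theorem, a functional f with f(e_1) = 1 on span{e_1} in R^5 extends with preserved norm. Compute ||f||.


The norm of f is given by ||f|| = sup_{||x||=1} |f(x)|.
On span{e_1}, ||e_1|| = 1, so ||f|| = |f(e_1)| / ||e_1||
= |1| / 1 = 1.0000

1.0000


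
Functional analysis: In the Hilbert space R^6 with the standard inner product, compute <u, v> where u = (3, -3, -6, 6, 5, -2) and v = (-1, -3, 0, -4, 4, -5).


Computing the standard inner product <u, v> = sum u_i * v_i
= 3*-1 + -3*-3 + -6*0 + 6*-4 + 5*4 + -2*-5
= -3 + 9 + 0 + -24 + 20 + 10
= 12

12


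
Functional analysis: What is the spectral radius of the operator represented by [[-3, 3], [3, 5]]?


For a 2x2 matrix, eigenvalues satisfy lambda^2 - (trace)*lambda + det = 0
trace = -3 + 5 = 2
det = -3*5 - 3*3 = -24
discriminant = 2^2 - 4*(-24) = 100
spectral radius = max |eigenvalue| = 6.0000

6.0000


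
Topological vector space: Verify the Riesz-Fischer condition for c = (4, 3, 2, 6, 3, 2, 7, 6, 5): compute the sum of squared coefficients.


sum |c_n|^2 = 4^2 + 3^2 + 2^2 + 6^2 + 3^2 + 2^2 + 7^2 + 6^2 + 5^2
= 16 + 9 + 4 + 36 + 9 + 4 + 49 + 36 + 25
= 188

188


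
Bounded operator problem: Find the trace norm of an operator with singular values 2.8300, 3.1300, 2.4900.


The nuclear norm is the sum of all singular values.
||T||_1 = 2.8300 + 3.1300 + 2.4900
= 8.4500

8.4500


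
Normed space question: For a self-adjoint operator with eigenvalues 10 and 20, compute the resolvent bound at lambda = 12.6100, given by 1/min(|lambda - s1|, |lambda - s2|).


dist(12.6100, {10, 20}) = min(|12.6100 - 10|, |12.6100 - 20|)
= min(2.6100, 7.3900) = 2.6100
Resolvent bound = 1/2.6100 = 0.3831

0.3831


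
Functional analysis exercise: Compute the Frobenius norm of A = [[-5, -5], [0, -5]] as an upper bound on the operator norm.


||A||_F^2 = sum a_ij^2
= (-5)^2 + (-5)^2 + 0^2 + (-5)^2
= 25 + 25 + 0 + 25 = 75
||A||_F = sqrt(75) = 8.6603

8.6603


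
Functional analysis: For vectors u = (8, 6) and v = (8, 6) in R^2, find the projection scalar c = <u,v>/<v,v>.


Computing <u,v> = 8*8 + 6*6 = 100
Computing <v,v> = 8^2 + 6^2 = 100
Projection coefficient = 100/100 = 1.0000

1.0000


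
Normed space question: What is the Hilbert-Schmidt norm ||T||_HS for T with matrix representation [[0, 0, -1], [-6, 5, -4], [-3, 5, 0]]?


The Hilbert-Schmidt norm is sqrt(sum of squares of all entries).
Sum of squares = 0^2 + 0^2 + (-1)^2 + (-6)^2 + 5^2 + (-4)^2 + (-3)^2 + 5^2 + 0^2
= 0 + 0 + 1 + 36 + 25 + 16 + 9 + 25 + 0 = 112
||T||_HS = sqrt(112) = 10.5830

10.5830


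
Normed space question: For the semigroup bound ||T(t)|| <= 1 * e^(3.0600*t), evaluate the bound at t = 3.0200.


||T(3.0200)|| <= 1 * exp(3.0600 * 3.0200)
= 1 * exp(9.2412)
= 1 * 10313.4072
= 10313.4072

10313.4072


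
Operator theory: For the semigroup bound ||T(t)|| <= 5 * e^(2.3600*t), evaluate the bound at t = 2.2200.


||T(2.2200)|| <= 5 * exp(2.3600 * 2.2200)
= 5 * exp(5.2392)
= 5 * 188.5192
= 942.5961

942.5961


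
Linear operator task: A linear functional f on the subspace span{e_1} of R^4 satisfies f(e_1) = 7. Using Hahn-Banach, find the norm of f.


The norm of f is given by ||f|| = sup_{||x||=1} |f(x)|.
On span{e_1}, ||e_1|| = 1, so ||f|| = |f(e_1)| / ||e_1||
= |7| / 1 = 7.0000

7.0000


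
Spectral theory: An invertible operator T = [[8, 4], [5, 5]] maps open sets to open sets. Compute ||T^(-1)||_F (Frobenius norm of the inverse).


det(T) = 8*5 - 4*5 = 20
T^(-1) = (1/20) * [[5, -4], [-5, 8]] = [[0.2500, -0.2000], [-0.2500, 0.4000]]
||T^(-1)||_F^2 = 0.2500^2 + (-0.2000)^2 + (-0.2500)^2 + 0.4000^2 = 0.3250
||T^(-1)||_F = sqrt(0.3250) = 0.5701

0.5701


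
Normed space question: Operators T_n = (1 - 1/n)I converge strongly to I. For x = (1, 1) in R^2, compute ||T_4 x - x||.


T_4 x - x = (1 - 1/4)x - x = -x/4
||x|| = sqrt(2) = 1.4142
||T_4 x - x|| = ||x||/4 = 1.4142/4 = 0.3536

0.3536


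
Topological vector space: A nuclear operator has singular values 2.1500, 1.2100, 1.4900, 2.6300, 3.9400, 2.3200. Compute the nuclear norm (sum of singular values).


The nuclear norm is the sum of all singular values.
||T||_1 = 2.1500 + 1.2100 + 1.4900 + 2.6300 + 3.9400 + 2.3200
= 13.7400

13.7400


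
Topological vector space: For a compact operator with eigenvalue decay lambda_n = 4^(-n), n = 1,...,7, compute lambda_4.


The eigenvalue formula gives lambda_4 = 1/4^4
= 1/256
= 0.0039

0.0039


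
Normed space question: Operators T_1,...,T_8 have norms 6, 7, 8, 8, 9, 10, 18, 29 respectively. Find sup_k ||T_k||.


By the Uniform Boundedness Principle, the supremum of norms is finite.
sup_k ||T_k|| = max(6, 7, 8, 8, 9, 10, 18, 29) = 29

29


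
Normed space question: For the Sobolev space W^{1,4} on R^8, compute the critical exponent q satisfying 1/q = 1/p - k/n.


Using the Sobolev embedding formula: 1/q = 1/p - k/n
1/q = 1/4 - 1/8 = 1/8
q = 1/(1/8) = 8

8.0000


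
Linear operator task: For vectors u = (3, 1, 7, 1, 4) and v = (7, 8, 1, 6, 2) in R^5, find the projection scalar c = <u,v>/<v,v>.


Computing <u,v> = 3*7 + 1*8 + 7*1 + 1*6 + 4*2 = 50
Computing <v,v> = 7^2 + 8^2 + 1^2 + 6^2 + 2^2 = 154
Projection coefficient = 50/154 = 0.3247

0.3247


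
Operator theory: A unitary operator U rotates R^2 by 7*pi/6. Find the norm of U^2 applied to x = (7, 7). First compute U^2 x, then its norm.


U is a rotation by theta = 7*pi/6
U^2 = rotation by 2*theta = 14*pi/6 = 2*pi/6 (mod 2*pi)
cos(2*pi/6) = 0.5000, sin(2*pi/6) = 0.8660
U^2 x = (0.5000 * 7 - 0.8660 * 7, 0.8660 * 7 + 0.5000 * 7)
= (-2.5622, 9.5622)
||U^2 x|| = sqrt((-2.5622)^2 + 9.5622^2) = sqrt(98.0000) = 9.8995

9.8995


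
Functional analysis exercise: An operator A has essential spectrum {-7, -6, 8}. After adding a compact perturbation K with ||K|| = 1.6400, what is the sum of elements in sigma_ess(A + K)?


By Weyl's theorem, the essential spectrum is invariant under compact perturbations.
sigma_ess(A + K) = sigma_ess(A) = {-7, -6, 8}
Sum = -7 + -6 + 8 = -5

-5


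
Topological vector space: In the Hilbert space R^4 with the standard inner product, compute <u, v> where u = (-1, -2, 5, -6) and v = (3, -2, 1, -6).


Computing the standard inner product <u, v> = sum u_i * v_i
= -1*3 + -2*-2 + 5*1 + -6*-6
= -3 + 4 + 5 + 36
= 42

42


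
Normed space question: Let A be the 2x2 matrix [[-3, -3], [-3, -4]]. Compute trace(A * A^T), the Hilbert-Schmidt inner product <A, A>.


trace(A * A^T) = sum of squares of all entries
= (-3)^2 + (-3)^2 + (-3)^2 + (-4)^2
= 9 + 9 + 9 + 16
= 43

43


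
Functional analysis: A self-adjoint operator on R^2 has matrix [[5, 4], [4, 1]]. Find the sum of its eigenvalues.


For a self-adjoint (symmetric) matrix, the eigenvalues are real.
The sum of eigenvalues equals the trace of the matrix.
trace = 5 + 1 = 6

6


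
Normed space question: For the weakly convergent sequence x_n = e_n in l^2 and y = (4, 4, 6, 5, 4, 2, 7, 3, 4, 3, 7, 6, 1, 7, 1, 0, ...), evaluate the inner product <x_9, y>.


x_9 = e_9 is the standard basis vector with 1 in position 9.
<x_9, y> = y_9 = 4
As n -> infinity, <x_n, y> -> 0, confirming weak convergence of (x_n) to 0.

4


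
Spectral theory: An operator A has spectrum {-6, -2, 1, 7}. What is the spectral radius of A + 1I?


Spectrum of A + 1I = {-5, -1, 2, 8}
Spectral radius = max |lambda| over the shifted spectrum
= max(5, 1, 2, 8) = 8

8


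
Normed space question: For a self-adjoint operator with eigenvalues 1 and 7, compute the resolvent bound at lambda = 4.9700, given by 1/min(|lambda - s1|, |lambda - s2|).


dist(4.9700, {1, 7}) = min(|4.9700 - 1|, |4.9700 - 7|)
= min(3.9700, 2.0300) = 2.0300
Resolvent bound = 1/2.0300 = 0.4926

0.4926


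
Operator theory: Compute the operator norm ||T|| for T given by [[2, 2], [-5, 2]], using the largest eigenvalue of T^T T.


A^T A = [[29, -6], [-6, 8]]
trace(A^T A) = 37, det(A^T A) = 196
discriminant = 37^2 - 4*196 = 585
Largest eigenvalue of A^T A = (trace + sqrt(disc))/2 = 30.5934
||T|| = sqrt(30.5934) = 5.5311

5.5311


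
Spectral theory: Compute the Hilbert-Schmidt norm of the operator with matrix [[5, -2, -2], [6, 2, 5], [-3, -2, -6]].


The Hilbert-Schmidt norm is sqrt(sum of squares of all entries).
Sum of squares = 5^2 + (-2)^2 + (-2)^2 + 6^2 + 2^2 + 5^2 + (-3)^2 + (-2)^2 + (-6)^2
= 25 + 4 + 4 + 36 + 4 + 25 + 9 + 4 + 36 = 147
||T||_HS = sqrt(147) = 12.1244

12.1244


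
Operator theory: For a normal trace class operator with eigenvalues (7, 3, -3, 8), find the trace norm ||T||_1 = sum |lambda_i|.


For a normal operator, singular values equal |eigenvalues|.
Trace norm = sum |lambda_i| = 7 + 3 + 3 + 8
= 21

21


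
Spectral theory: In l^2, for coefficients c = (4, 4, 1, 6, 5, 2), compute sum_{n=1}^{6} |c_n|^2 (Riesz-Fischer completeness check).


sum |c_n|^2 = 4^2 + 4^2 + 1^2 + 6^2 + 5^2 + 2^2
= 16 + 16 + 1 + 36 + 25 + 4
= 98

98


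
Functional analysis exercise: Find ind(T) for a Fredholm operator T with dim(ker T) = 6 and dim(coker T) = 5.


The Fredholm index is defined as ind(T) = dim(ker T) - dim(coker T)
= 6 - 5
= 1

1


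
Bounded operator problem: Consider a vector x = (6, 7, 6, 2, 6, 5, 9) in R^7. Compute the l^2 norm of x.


The l^2 norm = (sum |x_i|^2)^(1/2)
Sum of 2th powers = 36 + 49 + 36 + 4 + 36 + 25 + 81 = 267
||x||_2 = (267)^(1/2) = 16.3401

16.3401


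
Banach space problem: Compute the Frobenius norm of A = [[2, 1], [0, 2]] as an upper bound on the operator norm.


||A||_F^2 = sum a_ij^2
= 2^2 + 1^2 + 0^2 + 2^2
= 4 + 1 + 0 + 4 = 9
||A||_F = sqrt(9) = 3.0000

3.0000


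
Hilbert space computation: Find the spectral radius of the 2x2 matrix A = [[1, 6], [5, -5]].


For a 2x2 matrix, eigenvalues satisfy lambda^2 - (trace)*lambda + det = 0
trace = 1 + -5 = -4
det = 1*-5 - 6*5 = -35
discriminant = (-4)^2 - 4*(-35) = 156
spectral radius = max |eigenvalue| = 8.2450

8.2450


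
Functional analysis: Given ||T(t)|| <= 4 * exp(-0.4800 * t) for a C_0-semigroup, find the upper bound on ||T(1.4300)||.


||T(1.4300)|| <= 4 * exp(-0.4800 * 1.4300)
= 4 * exp(-0.6864)
= 4 * 0.5034
= 2.0135

2.0135


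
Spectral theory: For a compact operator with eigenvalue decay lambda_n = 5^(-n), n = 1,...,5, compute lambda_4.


The eigenvalue formula gives lambda_4 = 1/5^4
= 1/625
= 0.0016

0.0016


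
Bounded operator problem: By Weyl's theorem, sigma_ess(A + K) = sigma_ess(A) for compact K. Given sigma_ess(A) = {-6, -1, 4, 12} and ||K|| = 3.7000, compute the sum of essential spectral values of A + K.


By Weyl's theorem, the essential spectrum is invariant under compact perturbations.
sigma_ess(A + K) = sigma_ess(A) = {-6, -1, 4, 12}
Sum = -6 + -1 + 4 + 12 = 9

9


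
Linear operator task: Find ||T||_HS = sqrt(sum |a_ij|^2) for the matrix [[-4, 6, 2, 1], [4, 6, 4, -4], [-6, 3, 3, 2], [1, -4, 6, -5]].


The Hilbert-Schmidt norm is sqrt(sum of squares of all entries).
Sum of squares = (-4)^2 + 6^2 + 2^2 + 1^2 + 4^2 + 6^2 + 4^2 + (-4)^2 + (-6)^2 + 3^2 + 3^2 + 2^2 + 1^2 + (-4)^2 + 6^2 + (-5)^2
= 16 + 36 + 4 + 1 + 16 + 36 + 16 + 16 + 36 + 9 + 9 + 4 + 1 + 16 + 36 + 25 = 277
||T||_HS = sqrt(277) = 16.6433

16.6433


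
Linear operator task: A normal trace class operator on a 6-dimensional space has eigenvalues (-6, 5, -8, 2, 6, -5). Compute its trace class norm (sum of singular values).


For a normal operator, singular values equal |eigenvalues|.
Trace norm = sum |lambda_i| = 6 + 5 + 8 + 2 + 6 + 5
= 32

32


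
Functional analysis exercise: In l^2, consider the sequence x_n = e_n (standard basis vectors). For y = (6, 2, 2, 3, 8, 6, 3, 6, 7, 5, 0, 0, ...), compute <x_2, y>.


x_2 = e_2 is the standard basis vector with 1 in position 2.
<x_2, y> = y_2 = 2
As n -> infinity, <x_n, y> -> 0, confirming weak convergence of (x_n) to 0.

2
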